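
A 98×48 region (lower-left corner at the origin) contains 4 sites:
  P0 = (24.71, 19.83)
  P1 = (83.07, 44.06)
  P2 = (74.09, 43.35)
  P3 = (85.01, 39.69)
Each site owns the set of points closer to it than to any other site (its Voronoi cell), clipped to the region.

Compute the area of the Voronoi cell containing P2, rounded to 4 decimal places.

Area of P2's cell: 977.1817

1. box [0,98]×[0,48]: [(0, 0) (98, 0) (98, 48) (0, 48)]
2. ⊥bis P2·P0 via (49.4,31.59): [(64.4465, 0) (98, 0) (98, 48) (41.5838, 48)]  |A|=2159.2721
3. ⊥bis P2·P1 via (78.58,43.705): [(64.4465, 0) (82.0355, 0) (78.2404, 48) (41.5838, 48)]  |A|=1301.8946
4. ⊥bis P2·P3 via (79.55,41.52): [(64.4465, 0) (65.634, 0) (78.9049, 39.5954) (78.2404, 48) (41.5838, 48)]  |A|=977.1817
5. canonical 5-gon: [(64.4465, 0) (65.634, 0) (78.9049, 39.5954) (78.2404, 48) (41.5838, 48)]
6. shoelace: 977.1817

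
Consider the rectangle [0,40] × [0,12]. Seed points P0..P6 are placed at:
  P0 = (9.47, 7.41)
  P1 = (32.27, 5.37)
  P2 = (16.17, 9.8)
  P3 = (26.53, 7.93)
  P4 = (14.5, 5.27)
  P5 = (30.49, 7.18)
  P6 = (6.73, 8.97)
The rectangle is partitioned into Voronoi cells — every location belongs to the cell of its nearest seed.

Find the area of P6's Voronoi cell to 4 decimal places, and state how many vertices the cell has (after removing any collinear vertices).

Area of P6's cell: 82.2377 (4 vertices)

1. box [0,40]×[0,12]: [(0, 0) (40, 0) (40, 12) (0, 12)]
2. ⊥bis P6·P0 via (8.1,8.19): [(0, 0) (3.4371, 0) (10.2692, 12) (0, 12)]  |A|=82.2377
3. ⊥bis P6·P1 via (19.5,7.17): [(0, 0) (3.4371, 0) (10.2692, 12) (0, 12)]  |A|=82.2377
4. ⊥bis P6·P2 via (11.45,9.385): [(0, 0) (3.4371, 0) (10.2692, 12) (0, 12)]  |A|=82.2377
5. ⊥bis P6·P3 via (16.63,8.45): [(0, 0) (3.4371, 0) (10.2692, 12) (0, 12)]  |A|=82.2377
6. ⊥bis P6·P4 via (10.615,7.12): [(0, 0) (3.4371, 0) (10.2692, 12) (0, 12)]  |A|=82.2377
7. ⊥bis P6·P5 via (18.61,8.075): [(0, 0) (3.4371, 0) (10.2692, 12) (0, 12)]  |A|=82.2377
8. canonical 4-gon: [(0, 0) (3.4371, 0) (10.2692, 12) (0, 12)]
9. shoelace: 82.2377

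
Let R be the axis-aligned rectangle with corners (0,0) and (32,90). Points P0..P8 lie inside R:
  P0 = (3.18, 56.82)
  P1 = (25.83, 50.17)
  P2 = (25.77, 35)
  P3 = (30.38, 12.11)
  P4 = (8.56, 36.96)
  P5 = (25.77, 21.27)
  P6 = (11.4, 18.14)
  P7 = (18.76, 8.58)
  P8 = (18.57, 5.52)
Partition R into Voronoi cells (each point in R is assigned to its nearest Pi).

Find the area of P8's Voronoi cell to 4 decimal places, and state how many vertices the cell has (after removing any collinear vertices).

Area of P8's cell: 183.6992 (5 vertices)

1. box [0,32]×[0,90]: [(0, 0) (32, 0) (32, 90) (0, 90)]
2. ⊥bis P8·P0 via (10.875,31.17): [(0, 27.9075) (0, 0) (32, 0) (32, 37.5075)]  |A|=1046.64
3. ⊥bis P8·P1 via (22.2,27.845): [(7.6679, 30.2079) (0, 27.9075) (0, 0) (32, 0) (32, 26.2515)]  |A|=909.6997
4. ⊥bis P8·P2 via (22.17,20.26): [(0, 25.6747) (0, 0) (32, 0) (32, 17.8592)]  |A|=696.5414
5. ⊥bis P8·P3 via (24.475,8.815): [(17.4447, 21.4141) (0, 25.6747) (0, 0) (29.3938, 0)]  |A|=538.6636
6. ⊥bis P8·P4 via (13.565,21.24): [(17.4447, 21.4141) (15.5586, 21.8747) (0, 16.9211) (0, 0) (29.3938, 0)]  |A|=470.5673
7. ⊥bis P8·P5 via (22.17,13.395): [(21.8335, 13.5488) (8.5216, 19.6343) (0, 16.9211) (0, 0) (29.3938, 0)]  |A|=427.8368
8. ⊥bis P8·P6 via (14.985,11.83): [(21.8335, 13.5488) (19.715, 14.5173) (0, 3.3163) (0, 0) (29.3938, 0)]  |A|=256.741
9. ⊥bis P8·P7 via (18.665,7.05): [(25.7037, 6.613) (7.7631, 7.7269) (0, 3.3163) (0, 0) (29.3938, 0)]  |A|=183.6992
10. canonical 5-gon: [(25.7037, 6.613) (7.7631, 7.7269) (0, 3.3163) (0, 0) (29.3938, 0)]
11. shoelace: 183.6992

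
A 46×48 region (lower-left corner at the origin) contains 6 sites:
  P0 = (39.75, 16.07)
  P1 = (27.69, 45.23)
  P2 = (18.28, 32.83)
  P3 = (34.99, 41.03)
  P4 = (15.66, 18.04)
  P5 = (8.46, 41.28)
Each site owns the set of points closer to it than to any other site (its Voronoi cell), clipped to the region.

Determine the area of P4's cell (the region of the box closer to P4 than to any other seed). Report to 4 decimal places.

Area of P4's cell: 703.2676

1. box [0,46]×[0,48]: [(0, 0) (46, 0) (46, 48) (0, 48)]
2. ⊥bis P4·P0 via (27.705,17.055): [(0, 0) (26.3103, 0) (30.2356, 48) (0, 48)]  |A|=1357.1011
3. ⊥bis P4·P1 via (21.675,31.635): [(0, 41.2249) (0, 0) (26.3103, 0) (28.6451, 28.5511)]  |A|=966.0408
4. ⊥bis P4·P2 via (16.97,25.435): [(0, 28.4412) (0, 0) (26.3103, 0) (28.2272, 23.4408)]  |A|=709.7751
5. ⊥bis P4·P3 via (25.325,29.535): [(0, 28.4412) (0, 0) (26.3103, 0) (28.2272, 23.4408)]  |A|=709.7751
6. ⊥bis P4·P5 via (12.06,29.66): [(5.1698, 27.5254) (0, 25.9237) (0, 0) (26.3103, 0) (28.2272, 23.4408)]  |A|=703.2676
7. canonical 5-gon: [(5.1698, 27.5254) (0, 25.9237) (0, 0) (26.3103, 0) (28.2272, 23.4408)]
8. shoelace: 703.2676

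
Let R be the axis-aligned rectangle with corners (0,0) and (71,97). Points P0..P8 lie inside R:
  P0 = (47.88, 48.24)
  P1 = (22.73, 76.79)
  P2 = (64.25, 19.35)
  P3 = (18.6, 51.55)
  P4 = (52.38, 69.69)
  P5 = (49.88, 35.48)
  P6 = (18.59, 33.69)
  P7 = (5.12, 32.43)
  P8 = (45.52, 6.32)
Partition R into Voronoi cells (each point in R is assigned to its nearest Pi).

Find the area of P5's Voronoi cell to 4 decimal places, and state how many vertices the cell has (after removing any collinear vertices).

Area of P5's cell: 574.5132 (5 vertices)

1. box [0,71]×[0,97]: [(0, 0) (71, 0) (71, 97) (0, 97)]
2. ⊥bis P5·P0 via (48.88,41.86): [(0, 34.1986) (0, 0) (71, 0) (71, 45.3271)]  |A|=2823.1603
3. ⊥bis P5·P1 via (36.305,56.135): [(3.8445, 34.8012) (0, 32.2744) (0, 0) (71, 0) (71, 45.3271)]  |A|=2819.4616
4. ⊥bis P5·P2 via (57.065,27.415): [(3.8445, 34.8012) (0, 32.2744) (0, 0) (26.2923, 0) (71, 39.8295) (71, 45.3271)]  |A|=1929.1185
5. ⊥bis P5·P3 via (34.24,43.515): [(32.0332, 39.2194) (11.8843, 0) (26.2923, 0) (71, 39.8295) (71, 45.3271)]  |A|=1152.0253
6. ⊥bis P5·P4 via (51.13,52.585): [(32.0332, 39.2194) (11.8843, 0) (26.2923, 0) (71, 39.8295) (71, 45.3271)]  |A|=1152.0253
7. ⊥bis P5·P6 via (34.235,34.585): [(33.9527, 39.5203) (35.7324, 8.4101) (71, 39.8295) (71, 45.3271)]  |A|=678.3861
8. ⊥bis P5·P7 via (27.5,33.955): [(33.9527, 39.5203) (35.7324, 8.4101) (71, 39.8295) (71, 45.3271)]  |A|=678.3861
9. ⊥bis P5·P8 via (47.7,20.9): [(33.9527, 39.5203) (34.9085, 22.8126) (49.4572, 20.6373) (71, 39.8295) (71, 45.3271)]  |A|=574.5132
10. canonical 5-gon: [(33.9527, 39.5203) (34.9085, 22.8126) (49.4572, 20.6373) (71, 39.8295) (71, 45.3271)]
11. shoelace: 574.5132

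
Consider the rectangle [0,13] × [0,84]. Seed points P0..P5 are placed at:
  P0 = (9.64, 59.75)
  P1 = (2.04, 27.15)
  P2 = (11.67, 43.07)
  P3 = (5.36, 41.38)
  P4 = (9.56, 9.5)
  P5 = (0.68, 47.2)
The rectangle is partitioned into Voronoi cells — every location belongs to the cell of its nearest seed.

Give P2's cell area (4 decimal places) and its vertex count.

Area of P2's cell: 79.7329 (5 vertices)

1. box [0,13]×[0,84]: [(0, 0) (13, 0) (13, 84) (0, 84)]
2. ⊥bis P2·P0 via (10.655,51.41): [(0, 50.1133) (0, 0) (13, 0) (13, 51.6954)]  |A|=661.7562
3. ⊥bis P2·P1 via (6.855,35.11): [(0, 50.1133) (0, 39.2566) (13, 31.3929) (13, 51.6954)]  |A|=202.5346
4. ⊥bis P2·P3 via (8.515,42.225): [(6.2002, 50.8678) (11.1099, 32.5362) (13, 31.3929) (13, 51.6954)]  |A|=83.5438
5. ⊥bis P2·P4 via (10.615,26.285): [(6.2002, 50.8678) (11.1099, 32.5362) (13, 31.3929) (13, 51.6954)]  |A|=83.5438
6. ⊥bis P2·P5 via (6.175,45.135): [(8.4314, 51.1394) (7.0862, 47.5597) (11.1099, 32.5362) (13, 31.3929) (13, 51.6954)]  |A|=79.7329
7. canonical 5-gon: [(8.4314, 51.1394) (7.0862, 47.5597) (11.1099, 32.5362) (13, 31.3929) (13, 51.6954)]
8. shoelace: 79.7329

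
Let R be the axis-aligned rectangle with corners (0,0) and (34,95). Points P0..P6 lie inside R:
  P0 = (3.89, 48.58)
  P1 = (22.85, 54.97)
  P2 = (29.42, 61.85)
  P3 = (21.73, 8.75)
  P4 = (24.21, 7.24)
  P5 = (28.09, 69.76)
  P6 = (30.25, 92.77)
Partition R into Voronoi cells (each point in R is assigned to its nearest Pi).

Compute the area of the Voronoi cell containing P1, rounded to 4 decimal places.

Area of P1's cell: 560.1400

1. box [0,34]×[0,95]: [(0, 0) (34, 0) (34, 95) (0, 95)]
2. ⊥bis P1·P0 via (13.37,51.775): [(0, 91.4456) (30.8195, 0) (34, 0) (34, 95) (0, 95)]  |A|=1820.8467
3. ⊥bis P1·P2 via (26.135,58.41): [(4.0146, 79.5337) (30.8195, 0) (34, 0) (34, 50.8994)]  |A|=889.5975
4. ⊥bis P1·P3 via (22.29,31.86): [(4.0146, 79.5337) (20.0637, 31.9139) (34, 31.5762) (34, 50.8994)]  |A|=618.8178
5. ⊥bis P1·P4 via (23.53,31.105): [(4.0146, 79.5337) (20.0637, 31.9139) (34, 31.5762) (34, 50.8994)]  |A|=618.8178
6. ⊥bis P1·P5 via (25.47,62.365): [(19.9427, 64.3233) (7.6762, 68.6692) (20.0637, 31.9139) (34, 31.5762) (34, 50.8994)]  |A|=560.14
7. ⊥bis P1·P6 via (26.55,73.87): [(19.9427, 64.3233) (7.6762, 68.6692) (20.0637, 31.9139) (34, 31.5762) (34, 50.8994)]  |A|=560.14
8. canonical 5-gon: [(19.9427, 64.3233) (7.6762, 68.6692) (20.0637, 31.9139) (34, 31.5762) (34, 50.8994)]
9. shoelace: 560.14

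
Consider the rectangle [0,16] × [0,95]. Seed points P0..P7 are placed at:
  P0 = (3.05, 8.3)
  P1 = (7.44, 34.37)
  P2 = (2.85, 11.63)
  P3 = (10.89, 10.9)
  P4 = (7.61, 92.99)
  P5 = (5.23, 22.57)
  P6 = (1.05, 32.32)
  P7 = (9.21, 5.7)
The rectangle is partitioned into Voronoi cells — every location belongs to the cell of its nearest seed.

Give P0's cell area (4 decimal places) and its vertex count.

Area of P0's cell: 52.5980 (5 vertices)

1. box [0,16]×[0,95]: [(0, 0) (16, 0) (16, 95) (0, 95)]
2. ⊥bis P0·P1 via (5.245,21.335): [(0, 22.2182) (0, 0) (16, 0) (16, 19.5239)]  |A|=333.9372
3. ⊥bis P0·P2 via (2.95,9.965): [(0, 9.7878) (0, 0) (16, 0) (16, 10.7488)]  |A|=164.2929
4. ⊥bis P0·P3 via (6.97,9.6): [(6.7728, 10.1946) (0, 9.7878) (0, 0) (10.1537, 0)]  |A|=84.9019
5. ⊥bis P0·P4 via (5.33,50.645): [(6.7728, 10.1946) (0, 9.7878) (0, 0) (10.1537, 0)]  |A|=84.9019
6. ⊥bis P0·P5 via (4.14,15.435): [(6.7728, 10.1946) (0, 9.7878) (0, 0) (10.1537, 0)]  |A|=84.9019
7. ⊥bis P0·P6 via (2.05,20.31): [(6.7728, 10.1946) (0, 9.7878) (0, 0) (10.1537, 0)]  |A|=84.9019
8. ⊥bis P0·P7 via (6.13,7): [(7.0833, 9.2585) (6.7728, 10.1946) (0, 9.7878) (0, 0) (3.1755, 0)]  |A|=52.598
9. canonical 5-gon: [(7.0833, 9.2585) (6.7728, 10.1946) (0, 9.7878) (0, 0) (3.1755, 0)]
10. shoelace: 52.598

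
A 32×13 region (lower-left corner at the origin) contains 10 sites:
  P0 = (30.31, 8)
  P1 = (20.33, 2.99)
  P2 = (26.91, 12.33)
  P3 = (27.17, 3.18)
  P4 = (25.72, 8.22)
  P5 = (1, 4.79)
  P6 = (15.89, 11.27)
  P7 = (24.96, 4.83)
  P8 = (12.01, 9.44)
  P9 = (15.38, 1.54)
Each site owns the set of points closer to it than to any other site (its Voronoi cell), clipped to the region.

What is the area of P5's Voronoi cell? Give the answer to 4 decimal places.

1. box [0,32]×[0,13]: [(0, 0) (32, 0) (32, 13) (0, 13)]
2. ⊥bis P5·P0 via (15.655,6.395): [(0, 0) (16.3554, 0) (14.9316, 13) (0, 13)]  |A|=203.3655
3. ⊥bis P5·P1 via (10.665,3.89): [(0, 0) (10.3028, 0) (11.5133, 13) (0, 13)]  |A|=141.8045
4. ⊥bis P5·P2 via (13.955,8.56): [(0, 0) (10.3028, 0) (11.5133, 13) (0, 13)]  |A|=141.8045
5. ⊥bis P5·P3 via (14.085,3.985): [(0, 0) (10.3028, 0) (11.5133, 13) (0, 13)]  |A|=141.8045
6. ⊥bis P5·P4 via (13.36,6.505): [(0, 0) (10.3028, 0) (11.5133, 13) (0, 13)]  |A|=141.8045
7. ⊥bis P5·P6 via (8.445,8.03): [(0, 0) (10.3028, 0) (10.5913, 3.0982) (6.2821, 13) (0, 13)]  |A|=115.9053
8. ⊥bis P5·P7 via (12.98,4.81): [(0, 0) (10.3028, 0) (10.5913, 3.0982) (6.2821, 13) (0, 13)]  |A|=115.9053
9. ⊥bis P5·P8 via (6.505,7.115): [(0, 0) (9.51, 0) (4.0195, 13) (0, 13)]  |A|=87.9416
10. ⊥bis P5·P9 via (8.19,3.165): [(0, 0) (7.4747, 0) (8.1842, 3.1392) (4.0195, 13) (0, 13)]  |A|=84.7471
11. canonical 5-gon: [(0, 0) (7.4747, 0) (8.1842, 3.1392) (4.0195, 13) (0, 13)]
12. shoelace: 84.7471

Area of P5's cell: 84.7471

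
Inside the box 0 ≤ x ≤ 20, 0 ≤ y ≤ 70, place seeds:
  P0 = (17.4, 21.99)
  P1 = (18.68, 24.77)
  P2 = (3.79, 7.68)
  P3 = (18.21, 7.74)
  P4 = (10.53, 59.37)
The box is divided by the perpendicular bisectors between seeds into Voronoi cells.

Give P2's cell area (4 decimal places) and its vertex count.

Area of P2's cell: 216.5172 (4 vertices)

1. box [0,20]×[0,70]: [(0, 0) (20, 0) (20, 70) (0, 70)]
2. ⊥bis P2·P0 via (10.595,14.835): [(0, 24.9117) (0, 0) (20, 0) (20, 5.8901)]  |A|=308.0179
3. ⊥bis P2·P1 via (11.235,16.225): [(0, 24.9117) (0, 0) (20, 0) (20, 5.8901)]  |A|=308.0179
4. ⊥bis P2·P3 via (11,7.71): [(10.9718, 14.4766) (0, 24.9117) (0, 0) (11.0321, 0)]  |A|=216.5172
5. ⊥bis P2·P4 via (7.16,33.525): [(10.9718, 14.4766) (0, 24.9117) (0, 0) (11.0321, 0)]  |A|=216.5172
6. canonical 4-gon: [(10.9718, 14.4766) (0, 24.9117) (0, 0) (11.0321, 0)]
7. shoelace: 216.5172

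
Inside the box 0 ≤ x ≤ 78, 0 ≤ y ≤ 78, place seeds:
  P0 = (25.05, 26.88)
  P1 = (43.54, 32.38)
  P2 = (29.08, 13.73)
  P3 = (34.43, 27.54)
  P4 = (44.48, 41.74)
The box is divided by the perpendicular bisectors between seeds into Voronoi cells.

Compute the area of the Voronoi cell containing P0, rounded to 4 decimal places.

Area of P0's cell: 1294.1379

1. box [0,78]×[0,78]: [(0, 0) (78, 0) (78, 78) (0, 78)]
2. ⊥bis P0·P1 via (34.295,29.63): [(0, 0) (43.1087, 0) (19.907, 78) (0, 78)]  |A|=2457.6098
3. ⊥bis P0·P2 via (27.065,20.305): [(0, 12.0106) (36.233, 23.1147) (19.907, 78) (0, 78)]  |A|=1741.7988
4. ⊥bis P0·P3 via (29.74,27.21): [(0, 12.0106) (30.1591, 21.2532) (28.1057, 50.4374) (19.907, 78) (0, 78)]  |A|=1651.2566
5. ⊥bis P0·P4 via (34.765,34.31): [(0, 12.0106) (30.1591, 21.2532) (28.6807, 42.2655) (1.351, 78) (0, 78)]  |A|=1294.1379
6. canonical 5-gon: [(0, 12.0106) (30.1591, 21.2532) (28.6807, 42.2655) (1.351, 78) (0, 78)]
7. shoelace: 1294.1379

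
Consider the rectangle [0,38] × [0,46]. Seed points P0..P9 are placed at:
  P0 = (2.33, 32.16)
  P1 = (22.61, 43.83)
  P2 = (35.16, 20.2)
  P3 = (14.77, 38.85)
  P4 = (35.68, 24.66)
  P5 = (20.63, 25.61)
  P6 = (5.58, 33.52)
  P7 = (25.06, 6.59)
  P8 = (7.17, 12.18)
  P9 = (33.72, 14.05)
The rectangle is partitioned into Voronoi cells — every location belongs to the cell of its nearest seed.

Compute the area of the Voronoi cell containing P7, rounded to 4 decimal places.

1. box [0,38]×[0,46]: [(0, 0) (38, 0) (38, 46) (0, 46)]
2. ⊥bis P7·P0 via (13.695,19.375): [(0, 7.2011) (0, 0) (38, 0) (38, 40.9805)]  |A|=915.4499
3. ⊥bis P7·P1 via (23.835,25.21): [(19.9732, 24.9559) (0, 7.2011) (0, 0) (38, 0) (38, 26.1419)]  |A|=781.7041
4. ⊥bis P7·P2 via (30.11,13.395): [(17.4972, 22.7549) (0, 7.2011) (0, 0) (38, 0) (38, 7.5398)]  |A|=572.6369
5. ⊥bis P7·P3 via (19.915,22.72): [(18.257, 22.1911) (16.0829, 21.4977) (0, 7.2011) (0, 0) (38, 0) (38, 7.5398)]  |A|=571.7606
6. ⊥bis P7·P4 via (30.37,15.625): [(18.257, 22.1911) (16.0829, 21.4977) (0, 7.2011) (0, 0) (38, 0) (38, 7.5398)]  |A|=571.7606
7. ⊥bis P7·P5 via (22.845,16.1): [(25.6002, 16.7417) (5.4542, 12.0495) (0, 7.2011) (0, 0) (38, 0) (38, 7.5398)]  |A|=493.055
8. ⊥bis P7·P6 via (15.32,20.055): [(25.6002, 16.7417) (5.4542, 12.0495) (0, 7.2011) (0, 0) (38, 0) (38, 7.5398)]  |A|=493.055
9. ⊥bis P7·P8 via (16.115,9.385): [(25.6002, 16.7417) (17.8497, 14.9365) (13.1825, 0) (38, 0) (38, 7.5398)]  |A|=308.1604
10. ⊥bis P7·P9 via (29.39,10.32): [(24.1492, 16.4038) (17.8497, 14.9365) (13.1825, 0) (38, 0) (38, 0.325)]  |A|=249.4241
11. canonical 5-gon: [(24.1492, 16.4038) (17.8497, 14.9365) (13.1825, 0) (38, 0) (38, 0.325)]
12. shoelace: 249.4241

Area of P7's cell: 249.4241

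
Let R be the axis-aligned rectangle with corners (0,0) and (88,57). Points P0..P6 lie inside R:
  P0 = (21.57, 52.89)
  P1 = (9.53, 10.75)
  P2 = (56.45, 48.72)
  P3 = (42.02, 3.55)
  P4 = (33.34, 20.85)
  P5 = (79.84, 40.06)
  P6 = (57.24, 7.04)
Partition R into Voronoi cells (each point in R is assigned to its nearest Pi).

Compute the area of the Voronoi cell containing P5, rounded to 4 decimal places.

Area of P5's cell: 826.7456

1. box [0,88]×[0,57]: [(0, 0) (88, 0) (88, 57) (0, 57)]
2. ⊥bis P5·P0 via (50.705,46.475): [(40.472, 0) (88, 0) (88, 57) (53.0224, 57)]  |A|=2351.4079
3. ⊥bis P5·P1 via (44.685,25.405): [(45.5885, 23.2376) (55.2755, 0) (88, 0) (88, 57) (53.0224, 57)]  |A|=2179.4094
4. ⊥bis P5·P2 via (68.145,44.39): [(53.3871, 4.53) (55.2755, 0) (88, 0) (88, 57) (72.8138, 57)]  |A|=1458.9995
5. ⊥bis P5·P3 via (60.93,21.805): [(60.101, 22.6638) (81.9797, 0) (88, 0) (88, 57) (72.8138, 57)]  |A|=1124.0617
6. ⊥bis P5·P4 via (56.59,30.455): [(60.101, 22.6638) (81.9797, 0) (88, 0) (88, 57) (72.8138, 57)]  |A|=1124.0617
7. ⊥bis P5·P6 via (68.54,23.55): [(62.0689, 27.979) (88, 10.2309) (88, 57) (72.8138, 57)]  |A|=826.7456
8. canonical 4-gon: [(62.0689, 27.979) (88, 10.2309) (88, 57) (72.8138, 57)]
9. shoelace: 826.7456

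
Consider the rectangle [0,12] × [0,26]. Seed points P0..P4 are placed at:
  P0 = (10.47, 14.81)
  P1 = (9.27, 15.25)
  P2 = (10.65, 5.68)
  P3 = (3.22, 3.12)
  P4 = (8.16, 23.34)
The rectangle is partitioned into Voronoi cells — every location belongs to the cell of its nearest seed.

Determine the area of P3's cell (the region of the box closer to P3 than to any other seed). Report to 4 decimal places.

Area of P3's cell: 72.5379

1. box [0,12]×[0,26]: [(0, 0) (12, 0) (12, 26) (0, 26)]
2. ⊥bis P3·P0 via (6.845,8.965): [(0, 13.2102) (0, 0) (12, 0) (12, 5.7679)]  |A|=113.8687
3. ⊥bis P3·P1 via (6.245,9.185): [(7.4977, 8.5602) (0, 12.2998) (0, 0) (12, 0) (12, 5.7679)]  |A|=110.4557
4. ⊥bis P3·P2 via (6.935,4.4): [(5.0874, 9.7624) (0, 12.2998) (0, 0) (8.451, 0)]  |A|=72.5379
5. ⊥bis P3·P4 via (5.69,13.23): [(5.0874, 9.7624) (0, 12.2998) (0, 0) (8.451, 0)]  |A|=72.5379
6. canonical 4-gon: [(5.0874, 9.7624) (0, 12.2998) (0, 0) (8.451, 0)]
7. shoelace: 72.5379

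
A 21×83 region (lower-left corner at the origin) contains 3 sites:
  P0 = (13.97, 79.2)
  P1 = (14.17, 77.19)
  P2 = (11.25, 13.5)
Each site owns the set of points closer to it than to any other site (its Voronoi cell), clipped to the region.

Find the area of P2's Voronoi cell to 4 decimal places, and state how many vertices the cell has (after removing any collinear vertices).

Area of P2's cell: 954.3728 (4 vertices)

1. box [0,21]×[0,83]: [(0, 0) (21, 0) (21, 83) (0, 83)]
2. ⊥bis P2·P0 via (12.61,46.35): [(0, 46.8721) (0, 0) (21, 0) (21, 46.0027)]  |A|=975.1844
3. ⊥bis P2·P1 via (12.71,45.345): [(0, 45.9277) (0, 0) (21, 0) (21, 44.9649)]  |A|=954.3728
4. canonical 4-gon: [(0, 45.9277) (0, 0) (21, 0) (21, 44.9649)]
5. shoelace: 954.3728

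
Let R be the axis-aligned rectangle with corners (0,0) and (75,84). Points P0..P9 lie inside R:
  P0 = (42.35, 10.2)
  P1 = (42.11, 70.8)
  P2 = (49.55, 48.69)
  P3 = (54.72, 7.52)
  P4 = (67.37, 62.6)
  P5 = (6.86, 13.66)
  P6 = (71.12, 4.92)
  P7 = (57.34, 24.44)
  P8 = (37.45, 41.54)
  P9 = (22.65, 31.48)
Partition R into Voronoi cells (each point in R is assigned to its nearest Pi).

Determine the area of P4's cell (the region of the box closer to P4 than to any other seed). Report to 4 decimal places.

1. box [0,75]×[0,84]: [(0, 0) (75, 0) (75, 84) (0, 84)]
2. ⊥bis P4·P0 via (54.86,36.4): [(0, 62.5946) (75, 26.7835) (75, 84) (0, 84)]  |A|=2948.3198
3. ⊥bis P4·P1 via (54.74,66.7): [(46.24, 40.5159) (75, 26.7835) (75, 84) (60.356, 84)]  |A|=1141.1634
4. ⊥bis P4·P2 via (58.46,55.645): [(53.298, 62.258) (75, 34.4557) (75, 84) (60.356, 84)]  |A|=696.7997
5. ⊥bis P4·P3 via (61.045,35.06): [(53.298, 62.258) (75, 34.4557) (75, 84) (60.356, 84)]  |A|=696.7997
6. ⊥bis P4·P5 via (37.115,38.13): [(53.298, 62.258) (75, 34.4557) (75, 84) (60.356, 84)]  |A|=696.7997
7. ⊥bis P4·P6 via (69.245,33.76): [(53.298, 62.258) (75, 34.4557) (75, 84) (60.356, 84)]  |A|=696.7997
8. ⊥bis P4·P7 via (62.355,43.52): [(53.298, 62.258) (69.3622, 41.6782) (75, 40.1964) (75, 84) (60.356, 84)]  |A|=680.6175
9. ⊥bis P4·P8 via (52.41,52.07): [(53.298, 62.258) (69.3622, 41.6782) (75, 40.1964) (75, 84) (60.356, 84)]  |A|=680.6175
10. ⊥bis P4·P9 via (45.01,47.04): [(53.298, 62.258) (69.3622, 41.6782) (75, 40.1964) (75, 84) (60.356, 84)]  |A|=680.6175
11. canonical 5-gon: [(53.298, 62.258) (69.3622, 41.6782) (75, 40.1964) (75, 84) (60.356, 84)]
12. shoelace: 680.6175

Area of P4's cell: 680.6175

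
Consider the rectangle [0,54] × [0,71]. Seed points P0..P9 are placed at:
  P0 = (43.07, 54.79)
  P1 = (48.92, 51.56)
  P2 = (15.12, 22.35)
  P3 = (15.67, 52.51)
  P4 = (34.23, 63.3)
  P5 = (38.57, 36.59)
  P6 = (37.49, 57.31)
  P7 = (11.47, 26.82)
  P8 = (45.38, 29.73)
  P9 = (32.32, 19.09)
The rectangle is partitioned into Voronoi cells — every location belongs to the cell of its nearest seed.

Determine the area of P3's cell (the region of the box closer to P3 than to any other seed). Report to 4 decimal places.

1. box [0,54]×[0,71]: [(0, 0) (54, 0) (54, 71) (0, 71)]
2. ⊥bis P3·P0 via (29.37,53.65): [(0, 0) (33.8343, 0) (27.9263, 71) (0, 71)]  |A|=2192.5007
3. ⊥bis P3·P1 via (32.295,52.035): [(0, 0) (30.8083, 0) (31.5817, 27.0705) (27.9263, 71) (0, 71)]  |A|=2151.5428
4. ⊥bis P3·P2 via (15.395,37.43): [(0, 37.7107) (30.743, 37.1501) (27.9263, 71) (0, 71)]  |A|=984.3562
5. ⊥bis P3·P4 via (24.95,57.905): [(0, 37.7107) (30.743, 37.1501) (29.6951, 49.7429) (17.3371, 71) (0, 71)]  |A|=871.8086
6. ⊥bis P3·P5 via (27.12,44.55): [(0, 37.7107) (22.0854, 37.308) (29.8058, 48.4133) (29.6951, 49.7429) (17.3371, 71) (0, 71)]  |A|=823.1265
7. ⊥bis P3·P6 via (26.58,54.91): [(0, 37.7107) (22.0854, 37.308) (28.441, 46.4502) (26.5123, 55.2176) (17.3371, 71) (0, 71)]  |A|=813.4377
8. ⊥bis P3·P7 via (13.57,39.665): [(0, 41.8835) (22.6877, 38.1744) (28.441, 46.4502) (26.5123, 55.2176) (17.3371, 71) (0, 71)]  |A|=756.4139
9. ⊥bis P3·P8 via (30.525,41.12): [(0, 41.8835) (22.6877, 38.1744) (28.441, 46.4502) (26.5123, 55.2176) (17.3371, 71) (0, 71)]  |A|=756.4139
10. ⊥bis P3·P9 via (23.995,35.8): [(0, 41.8835) (22.6877, 38.1744) (28.441, 46.4502) (26.5123, 55.2176) (17.3371, 71) (0, 71)]  |A|=756.4139
11. canonical 6-gon: [(0, 41.8835) (22.6877, 38.1744) (28.441, 46.4502) (26.5123, 55.2176) (17.3371, 71) (0, 71)]
12. shoelace: 756.4139

Area of P3's cell: 756.4139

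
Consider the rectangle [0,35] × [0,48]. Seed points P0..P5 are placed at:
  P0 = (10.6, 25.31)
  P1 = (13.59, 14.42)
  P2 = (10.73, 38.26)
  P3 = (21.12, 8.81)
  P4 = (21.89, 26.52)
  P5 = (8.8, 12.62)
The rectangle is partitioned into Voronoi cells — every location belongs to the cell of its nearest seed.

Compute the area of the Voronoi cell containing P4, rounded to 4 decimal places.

1. box [0,35]×[0,48]: [(0, 0) (35, 0) (35, 48) (0, 48)]
2. ⊥bis P4·P0 via (16.245,25.915): [(19.0224, 0) (35, 0) (35, 48) (13.8781, 48)]  |A|=890.3885
3. ⊥bis P4·P1 via (17.74,20.47): [(16.7562, 21.1448) (35, 8.6305) (35, 48) (13.8781, 48)]  |A|=642.7408
4. ⊥bis P4·P2 via (16.31,32.39): [(15.6212, 31.7352) (16.7562, 21.1448) (35, 8.6305) (35, 48) (32.7313, 48)]  |A|=489.4193
5. ⊥bis P4·P3 via (21.505,17.665): [(15.6212, 31.7352) (16.7562, 21.1448) (21.8512, 17.6499) (35, 17.0783) (35, 48) (32.7313, 48)]  |A|=433.8802
6. ⊥bis P4·P5 via (15.345,19.57): [(15.6212, 31.7352) (16.7562, 21.1448) (21.8512, 17.6499) (35, 17.0783) (35, 48) (32.7313, 48)]  |A|=433.8802
7. canonical 6-gon: [(15.6212, 31.7352) (16.7562, 21.1448) (21.8512, 17.6499) (35, 17.0783) (35, 48) (32.7313, 48)]
8. shoelace: 433.8802

Area of P4's cell: 433.8802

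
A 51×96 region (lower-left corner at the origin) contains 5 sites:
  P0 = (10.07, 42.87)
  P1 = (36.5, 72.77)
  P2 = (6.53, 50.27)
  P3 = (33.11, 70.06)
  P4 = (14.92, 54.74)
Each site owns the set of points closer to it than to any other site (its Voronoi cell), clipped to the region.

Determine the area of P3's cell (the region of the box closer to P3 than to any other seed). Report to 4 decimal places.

1. box [0,51]×[0,96]: [(0, 0) (51, 0) (51, 96) (0, 96)]
2. ⊥bis P3·P0 via (21.59,56.465): [(0, 74.7597) (51, 31.5438) (51, 96) (0, 96)]  |A|=2185.2591
3. ⊥bis P3·P1 via (34.805,71.415): [(0, 74.7597) (51, 31.5438) (51, 51.1563) (15.1515, 96) (0, 96)]  |A|=1381.4697
4. ⊥bis P3·P2 via (19.82,60.165): [(0, 86.7853) (24.2582, 54.2041) (51, 31.5438) (51, 51.1563) (15.1515, 96) (0, 96)]  |A|=1235.6105
5. ⊥bis P3·P4 via (24.015,62.4): [(0, 90.9139) (47.5169, 34.4953) (51, 31.5438) (51, 51.1563) (15.1515, 96) (0, 96)]  |A|=997.6714
6. canonical 6-gon: [(0, 90.9139) (47.5169, 34.4953) (51, 31.5438) (51, 51.1563) (15.1515, 96) (0, 96)]
7. shoelace: 997.6714

Area of P3's cell: 997.6714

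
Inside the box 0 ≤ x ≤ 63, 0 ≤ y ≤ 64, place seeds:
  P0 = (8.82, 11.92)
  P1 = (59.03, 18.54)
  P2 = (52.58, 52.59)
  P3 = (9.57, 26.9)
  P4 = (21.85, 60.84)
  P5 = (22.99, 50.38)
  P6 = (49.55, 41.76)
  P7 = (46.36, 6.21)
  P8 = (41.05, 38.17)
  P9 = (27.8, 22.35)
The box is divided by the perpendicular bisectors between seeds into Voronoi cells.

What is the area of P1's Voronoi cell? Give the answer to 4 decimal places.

1. box [0,63]×[0,64]: [(0, 0) (63, 0) (63, 64) (0, 64)]
2. ⊥bis P1·P0 via (33.925,15.23): [(35.933, 0) (63, 0) (63, 64) (27.4949, 64)]  |A|=2002.3079
3. ⊥bis P1·P2 via (55.805,35.565): [(31.8424, 31.0258) (35.933, 0) (63, 0) (63, 36.9279)]  |A|=995.1809
4. ⊥bis P1·P3 via (34.3,22.72): [(35.8316, 31.7815) (33.5346, 18.1914) (35.933, 0) (63, 0) (63, 36.9279)]  |A|=968.9417
5. ⊥bis P1·P4 via (40.44,39.69): [(35.8316, 31.7815) (33.5346, 18.1914) (35.933, 0) (63, 0) (63, 36.9279)]  |A|=968.9417
6. ⊥bis P1·P5 via (41.01,34.46): [(39.2088, 32.4212) (35.1663, 27.8455) (33.5346, 18.1914) (35.933, 0) (63, 0) (63, 36.9279)]  |A|=962.5082
7. ⊥bis P1·P6 via (54.29,30.15): [(34.1672, 21.9345) (33.5346, 18.1914) (35.933, 0) (63, 0) (63, 33.706)]  |A|=793.0129
8. ⊥bis P1·P7 via (52.695,12.375): [(40.769, 24.6298) (63, 1.7858) (63, 33.706)]  |A|=354.8081
9. ⊥bis P1·P8 via (50.04,28.355): [(50.1579, 28.463) (43.2216, 22.1097) (63, 1.7858) (63, 33.706)]  |A|=338.277
10. ⊥bis P1·P9 via (43.415,20.445): [(50.1579, 28.463) (43.668, 22.5186) (43.5739, 21.7476) (63, 1.7858) (63, 33.706)]  |A|=338.1242
11. canonical 5-gon: [(50.1579, 28.463) (43.668, 22.5186) (43.5739, 21.7476) (63, 1.7858) (63, 33.706)]
12. shoelace: 338.1242

Area of P1's cell: 338.1242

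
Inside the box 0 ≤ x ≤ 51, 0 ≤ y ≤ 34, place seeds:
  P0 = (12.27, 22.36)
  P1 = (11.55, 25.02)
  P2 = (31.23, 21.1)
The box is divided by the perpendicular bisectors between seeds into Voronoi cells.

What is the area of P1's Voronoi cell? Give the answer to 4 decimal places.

1. box [0,51]×[0,34]: [(0, 0) (51, 0) (51, 34) (0, 34)]
2. ⊥bis P1·P0 via (11.91,23.69): [(0, 20.4662) (49.9997, 34) (0, 34)]  |A|=338.3421
3. ⊥bis P1·P2 via (21.39,23.06): [(0, 20.4662) (22.0629, 26.4381) (23.5691, 34) (0, 34)]  |A|=238.4099
4. canonical 4-gon: [(0, 20.4662) (22.0629, 26.4381) (23.5691, 34) (0, 34)]
5. shoelace: 238.4099

Area of P1's cell: 238.4099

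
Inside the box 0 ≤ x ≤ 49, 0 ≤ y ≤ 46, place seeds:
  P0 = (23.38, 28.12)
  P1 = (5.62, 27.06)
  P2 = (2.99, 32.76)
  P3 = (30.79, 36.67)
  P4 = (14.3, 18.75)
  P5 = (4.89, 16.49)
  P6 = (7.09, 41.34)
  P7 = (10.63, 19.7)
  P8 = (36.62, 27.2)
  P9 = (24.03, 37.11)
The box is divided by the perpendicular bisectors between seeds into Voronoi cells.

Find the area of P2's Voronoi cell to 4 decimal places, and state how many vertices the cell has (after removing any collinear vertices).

1. box [0,49]×[0,46]: [(0, 0) (49, 0) (49, 46) (0, 46)]
2. ⊥bis P2·P0 via (13.185,30.44): [(0, 0) (6.258, 0) (16.7259, 46) (0, 46)]  |A|=528.629
3. ⊥bis P2·P1 via (4.305,29.91): [(0, 27.9237) (14.092, 34.4258) (16.7259, 46) (0, 46)]  |A|=224.1606
4. ⊥bis P2·P3 via (16.89,34.715): [(0, 27.9237) (14.092, 34.4258) (15.8464, 42.1351) (15.3028, 46) (0, 46)]  |A|=221.4106
5. ⊥bis P2·P4 via (8.645,25.755): [(0, 27.9237) (14.092, 34.4258) (15.8464, 42.1351) (15.3028, 46) (0, 46)]  |A|=221.4106
6. ⊥bis P2·P5 via (3.94,24.625): [(0, 27.9237) (14.092, 34.4258) (15.8464, 42.1351) (15.3028, 46) (0, 46)]  |A|=221.4106
7. ⊥bis P2·P6 via (5.04,37.05): [(0, 39.4584) (0, 27.9237) (12.2807, 33.59)]  |A|=70.8272
8. ⊥bis P2·P7 via (6.81,26.23): [(0, 39.4584) (0, 27.9237) (12.2807, 33.59)]  |A|=70.8272
9. ⊥bis P2·P8 via (19.805,29.98): [(0, 39.4584) (0, 27.9237) (12.2807, 33.59)]  |A|=70.8272
10. ⊥bis P2·P9 via (13.51,34.935): [(0, 39.4584) (0, 27.9237) (12.2807, 33.59)]  |A|=70.8272
11. canonical 3-gon: [(0, 39.4584) (0, 27.9237) (12.2807, 33.59)]
12. shoelace: 70.8272

Area of P2's cell: 70.8272 (3 vertices)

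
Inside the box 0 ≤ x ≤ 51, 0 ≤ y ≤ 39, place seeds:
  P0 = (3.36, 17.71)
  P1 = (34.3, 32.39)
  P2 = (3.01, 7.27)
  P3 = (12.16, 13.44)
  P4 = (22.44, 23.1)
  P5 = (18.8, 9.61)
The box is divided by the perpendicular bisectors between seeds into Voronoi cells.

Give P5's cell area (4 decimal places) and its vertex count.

1. box [0,51]×[0,39]: [(0, 0) (51, 0) (51, 39) (0, 39)]
2. ⊥bis P5·P0 via (11.08,13.66): [(3.9138, 0) (51, 0) (51, 39) (24.3737, 39)]  |A|=1437.3945
3. ⊥bis P5·P1 via (26.55,21): [(17.9872, 26.8263) (3.9138, 0) (51, 0) (51, 4.3637)]  |A|=703.6034
4. ⊥bis P5·P2 via (10.905,8.44): [(17.9872, 26.8263) (10.3404, 12.2501) (12.1558, 0) (51, 0) (51, 4.3637)]  |A|=653.1209
5. ⊥bis P5·P3 via (15.48,11.525): [(22.525, 23.7387) (11.4764, 4.5841) (12.1558, 0) (51, 0) (51, 4.3637)]  |A|=555.0144
6. ⊥bis P5·P4 via (20.62,16.355): [(41.76, 10.6508) (18.583, 16.9046) (11.4764, 4.5841) (12.1558, 0) (51, 0) (51, 4.3637)]  |A|=463.4916
7. canonical 6-gon: [(41.76, 10.6508) (18.583, 16.9046) (11.4764, 4.5841) (12.1558, 0) (51, 0) (51, 4.3637)]
8. shoelace: 463.4916

Area of P5's cell: 463.4916 (6 vertices)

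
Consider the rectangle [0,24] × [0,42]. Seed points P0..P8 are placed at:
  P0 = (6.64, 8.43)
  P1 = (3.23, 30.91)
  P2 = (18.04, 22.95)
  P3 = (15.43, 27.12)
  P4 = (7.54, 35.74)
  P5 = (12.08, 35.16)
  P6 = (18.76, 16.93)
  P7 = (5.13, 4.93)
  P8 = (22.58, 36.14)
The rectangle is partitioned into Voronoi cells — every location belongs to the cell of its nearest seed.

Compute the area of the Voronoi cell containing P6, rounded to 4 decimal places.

Area of P6's cell: 182.8745

1. box [0,24]×[0,42]: [(0, 0) (24, 0) (24, 42) (0, 42)]
2. ⊥bis P6·P0 via (12.7,12.68): [(0, 30.7887) (21.5927, 0) (24, 0) (24, 42) (0, 42)]  |A|=675.5938
3. ⊥bis P6·P1 via (10.995,23.92): [(7.5225, 20.0625) (21.5927, 0) (24, 0) (24, 38.3669)]  |A|=340.243
4. ⊥bis P6·P2 via (18.4,19.94): [(8.4436, 18.7492) (21.5927, 0) (24, 0) (24, 20.6098)]  |A|=182.8745
5. ⊥bis P6·P3 via (17.095,22.025): [(8.4436, 18.7492) (21.5927, 0) (24, 0) (24, 20.6098)]  |A|=182.8745
6. ⊥bis P6·P4 via (13.15,26.335): [(8.4436, 18.7492) (21.5927, 0) (24, 0) (24, 20.6098)]  |A|=182.8745
7. ⊥bis P6·P5 via (15.42,26.045): [(8.4436, 18.7492) (21.5927, 0) (24, 0) (24, 20.6098)]  |A|=182.8745
8. ⊥bis P6·P7 via (11.945,10.93): [(8.4436, 18.7492) (21.5927, 0) (24, 0) (24, 20.6098)]  |A|=182.8745
9. ⊥bis P6·P8 via (20.67,26.535): [(8.4436, 18.7492) (21.5927, 0) (24, 0) (24, 20.6098)]  |A|=182.8745
10. canonical 4-gon: [(8.4436, 18.7492) (21.5927, 0) (24, 0) (24, 20.6098)]
11. shoelace: 182.8745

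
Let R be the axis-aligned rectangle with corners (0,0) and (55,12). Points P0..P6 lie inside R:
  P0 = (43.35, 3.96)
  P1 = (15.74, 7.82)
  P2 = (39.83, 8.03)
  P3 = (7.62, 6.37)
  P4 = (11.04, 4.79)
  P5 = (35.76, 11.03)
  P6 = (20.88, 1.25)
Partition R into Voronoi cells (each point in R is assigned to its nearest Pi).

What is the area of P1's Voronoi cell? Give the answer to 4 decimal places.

1. box [0,55]×[0,12]: [(0, 0) (55, 0) (55, 12) (0, 12)]
2. ⊥bis P1·P0 via (29.545,5.89): [(0, 0) (28.7216, 0) (30.3992, 12) (0, 12)]  |A|=354.7245
3. ⊥bis P1·P2 via (27.785,7.925): [(0, 0) (27.8541, 0) (27.7495, 12) (0, 12)]  |A|=333.6214
4. ⊥bis P1·P3 via (11.68,7.095): [(12.947, 0) (27.8541, 0) (27.7495, 12) (10.8041, 12)]  |A|=191.1149
5. ⊥bis P1·P4 via (13.39,6.305): [(11.22, 9.671) (17.4547, 0) (27.8541, 0) (27.7495, 12) (10.8041, 12)]  |A|=169.3177
6. ⊥bis P1·P5 via (25.75,9.425): [(11.22, 9.671) (17.4547, 0) (27.2612, 0) (25.3371, 12) (10.8041, 12)]  |A|=151.2863
7. ⊥bis P1·P6 via (18.31,4.535): [(11.22, 9.671) (15.798, 2.5698) (25.6174, 10.2519) (25.3371, 12) (10.8041, 12)]  |A|=82.0384
8. canonical 5-gon: [(11.22, 9.671) (15.798, 2.5698) (25.6174, 10.2519) (25.3371, 12) (10.8041, 12)]
9. shoelace: 82.0384

Area of P1's cell: 82.0384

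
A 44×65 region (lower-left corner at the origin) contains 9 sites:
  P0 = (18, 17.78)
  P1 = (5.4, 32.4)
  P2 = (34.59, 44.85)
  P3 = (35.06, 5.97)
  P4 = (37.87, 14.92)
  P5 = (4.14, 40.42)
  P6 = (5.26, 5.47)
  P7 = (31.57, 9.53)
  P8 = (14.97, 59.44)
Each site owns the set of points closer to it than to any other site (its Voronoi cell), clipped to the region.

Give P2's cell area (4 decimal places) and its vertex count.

Area of P2's cell: 681.0159 (7 vertices)

1. box [0,44]×[0,65]: [(0, 0) (44, 0) (44, 65) (0, 65)]
2. ⊥bis P2·P0 via (26.295,31.315): [(0, 47.43) (44, 20.4644) (44, 65) (0, 65)]  |A|=1366.3226
3. ⊥bis P2·P1 via (19.995,38.625): [(21.9867, 33.9554) (44, 20.4644) (44, 65) (8.7456, 65)]  |A|=1037.4176
4. ⊥bis P2·P3 via (34.825,25.41): [(21.9867, 33.9554) (35.9088, 25.4231) (44, 25.5209) (44, 65) (8.7456, 65)]  |A|=1016.961
5. ⊥bis P2·P4 via (36.23,29.885): [(21.9867, 33.9554) (29.7815, 29.1783) (44, 30.7365) (44, 65) (8.7456, 65)]  |A|=964.3903
6. ⊥bis P2·P5 via (19.365,42.635): [(19.9243, 38.7908) (21.9867, 33.9554) (29.7815, 29.1783) (44, 30.7365) (44, 65) (16.1112, 65)]  |A|=867.8672
7. ⊥bis P2·P6 via (19.925,25.16): [(19.9243, 38.7908) (21.9867, 33.9554) (29.7815, 29.1783) (44, 30.7365) (44, 65) (16.1112, 65)]  |A|=867.8672
8. ⊥bis P2·P7 via (33.08,27.19): [(19.9243, 38.7908) (21.9867, 33.9554) (29.7815, 29.1783) (44, 30.7365) (44, 65) (16.1112, 65)]  |A|=867.8672
9. ⊥bis P2·P8 via (24.78,52.145): [(19.0939, 44.4986) (19.9243, 38.7908) (21.9867, 33.9554) (29.7815, 29.1783) (44, 30.7365) (44, 65) (34.3394, 65)]  |A|=681.0159
10. canonical 7-gon: [(19.0939, 44.4986) (19.9243, 38.7908) (21.9867, 33.9554) (29.7815, 29.1783) (44, 30.7365) (44, 65) (34.3394, 65)]
11. shoelace: 681.0159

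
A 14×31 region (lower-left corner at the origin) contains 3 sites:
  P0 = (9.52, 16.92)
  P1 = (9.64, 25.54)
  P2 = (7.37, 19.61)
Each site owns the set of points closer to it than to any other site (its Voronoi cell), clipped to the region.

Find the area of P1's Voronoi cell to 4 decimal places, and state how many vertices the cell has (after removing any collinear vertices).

1. box [0,14]×[0,31]: [(0, 0) (14, 0) (14, 31) (0, 31)]
2. ⊥bis P1·P0 via (9.58,21.23): [(0, 21.3634) (14, 21.1685) (14, 31) (0, 31)]  |A|=136.2772
3. ⊥bis P1·P2 via (8.505,22.575): [(0, 25.8307) (12.1106, 21.1948) (14, 21.1685) (14, 31) (0, 31)]  |A|=109.226
4. canonical 5-gon: [(0, 25.8307) (12.1106, 21.1948) (14, 21.1685) (14, 31) (0, 31)]
5. shoelace: 109.226

Area of P1's cell: 109.2260 (5 vertices)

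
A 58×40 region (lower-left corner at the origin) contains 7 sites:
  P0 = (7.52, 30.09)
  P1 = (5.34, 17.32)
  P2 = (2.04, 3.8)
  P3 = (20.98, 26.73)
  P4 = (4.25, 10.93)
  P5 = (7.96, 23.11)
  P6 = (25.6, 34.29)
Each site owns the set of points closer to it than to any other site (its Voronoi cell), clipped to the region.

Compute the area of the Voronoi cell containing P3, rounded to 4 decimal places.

Area of P3's cell: 831.9273

1. box [0,58]×[0,40]: [(0, 0) (58, 0) (58, 40) (0, 40)]
2. ⊥bis P3·P0 via (14.25,28.41): [(7.1581, 0) (58, 0) (58, 40) (17.1432, 40)]  |A|=1833.975
3. ⊥bis P3·P1 via (13.16,22.025): [(12.8039, 22.6169) (26.4116, 0) (58, 0) (58, 40) (17.1432, 40)]  |A|=1616.2471
4. ⊥bis P3·P2 via (11.51,15.265): [(12.8039, 22.6169) (22.8756, 5.8771) (29.9908, 0) (58, 0) (58, 40) (17.1432, 40)]  |A|=1605.7294
5. ⊥bis P3·P4 via (12.615,18.83): [(12.8039, 22.6169) (19.4134, 11.6314) (30.3983, 0) (58, 0) (58, 40) (17.1432, 40)]  |A|=1593.062
6. ⊥bis P3·P5 via (14.47,24.92): [(13.895, 26.988) (17.0919, 15.49) (19.4134, 11.6314) (30.3983, 0) (58, 0) (58, 40) (17.1432, 40)]  |A|=1579.8021
7. ⊥bis P3·P6 via (23.29,30.51): [(15.9014, 35.0253) (13.895, 26.988) (17.0919, 15.49) (19.4134, 11.6314) (30.3983, 0) (58, 0) (58, 9.2983)]  |A|=831.9273
8. canonical 7-gon: [(15.9014, 35.0253) (13.895, 26.988) (17.0919, 15.49) (19.4134, 11.6314) (30.3983, 0) (58, 0) (58, 9.2983)]
9. shoelace: 831.9273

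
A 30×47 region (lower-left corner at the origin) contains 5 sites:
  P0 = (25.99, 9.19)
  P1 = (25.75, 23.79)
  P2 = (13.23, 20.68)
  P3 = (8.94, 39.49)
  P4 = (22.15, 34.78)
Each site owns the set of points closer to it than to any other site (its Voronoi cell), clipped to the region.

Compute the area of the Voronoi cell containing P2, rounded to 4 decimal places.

1. box [0,30]×[0,47]: [(0, 0) (30, 0) (30, 47) (0, 47)]
2. ⊥bis P2·P0 via (19.61,14.935): [(0, 0) (6.1615, 0) (30, 26.4734) (30, 47) (0, 47)]  |A|=1094.4564
3. ⊥bis P2·P1 via (19.49,22.235): [(0, 0) (6.1615, 0) (20.9372, 16.4089) (13.3383, 47) (0, 47)]  |A|=746.5928
4. ⊥bis P2·P3 via (11.085,30.085): [(0, 27.5568) (0, 0) (6.1615, 0) (20.9372, 16.4089) (17.1939, 31.4783)]  |A|=475.9237
5. ⊥bis P2·P4 via (17.69,27.73): [(13.2036, 30.5682) (0, 27.5568) (0, 0) (6.1615, 0) (20.9372, 16.4089) (18.2061, 27.4035)]  |A|=467.3332
6. canonical 6-gon: [(13.2036, 30.5682) (0, 27.5568) (0, 0) (6.1615, 0) (20.9372, 16.4089) (18.2061, 27.4035)]
7. shoelace: 467.3332

Area of P2's cell: 467.3332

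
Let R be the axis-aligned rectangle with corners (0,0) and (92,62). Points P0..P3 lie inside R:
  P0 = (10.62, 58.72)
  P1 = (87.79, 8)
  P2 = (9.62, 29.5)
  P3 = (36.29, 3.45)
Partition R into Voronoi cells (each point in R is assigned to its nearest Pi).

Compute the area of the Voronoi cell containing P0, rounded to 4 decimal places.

1. box [0,92]×[0,62]: [(0, 0) (92, 0) (92, 62) (0, 62)]
2. ⊥bis P0·P1 via (49.205,33.36): [(0, 0) (27.2791, 0) (68.0286, 62) (0, 62)]  |A|=2954.5411
3. ⊥bis P0·P2 via (10.12,44.11): [(0, 44.4563) (55.2552, 42.5653) (68.0286, 62) (0, 62)]  |A|=1145.7464
4. ⊥bis P0·P3 via (23.455,31.085): [(0, 44.4563) (48.6593, 42.7911) (58.3669, 47.2997) (68.0286, 62) (0, 62)]  |A|=1129.7814
5. canonical 5-gon: [(0, 44.4563) (48.6593, 42.7911) (58.3669, 47.2997) (68.0286, 62) (0, 62)]
6. shoelace: 1129.7814

Area of P0's cell: 1129.7814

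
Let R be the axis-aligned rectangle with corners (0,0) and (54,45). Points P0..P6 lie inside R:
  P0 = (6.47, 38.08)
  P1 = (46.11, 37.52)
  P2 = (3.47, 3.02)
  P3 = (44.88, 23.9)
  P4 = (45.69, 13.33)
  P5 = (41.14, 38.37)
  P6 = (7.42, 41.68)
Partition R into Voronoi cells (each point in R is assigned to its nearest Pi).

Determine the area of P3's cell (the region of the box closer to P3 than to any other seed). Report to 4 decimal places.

1. box [0,54]×[0,45]: [(0, 0) (54, 0) (54, 45) (0, 45)]
2. ⊥bis P3·P0 via (25.675,30.99): [(14.2343, 0) (54, 0) (54, 45) (30.8471, 45)]  |A|=1415.6682
3. ⊥bis P3·P1 via (45.495,30.71): [(26.2144, 32.4512) (14.2343, 0) (54, 0) (54, 29.9419)]  |A|=1061.1993
4. ⊥bis P3·P2 via (24.175,13.46): [(26.2144, 32.4512) (21.3048, 19.1523) (30.9619, 0) (54, 0) (54, 29.9419)]  |A|=901.0135
5. ⊥bis P3·P4 via (45.285,18.615): [(26.2144, 32.4512) (21.3048, 19.1523) (22.4578, 16.8657) (54, 19.2828) (54, 29.9419)]  |A|=402.6243
6. ⊥bis P3·P5 via (43.01,31.135): [(42.4349, 30.9864) (23.9056, 26.1972) (21.3048, 19.1523) (22.4578, 16.8657) (54, 19.2828) (54, 29.9419)]  |A|=350.2117
7. ⊥bis P3·P6 via (26.15,32.79): [(42.4349, 30.9864) (23.9056, 26.1972) (21.3048, 19.1523) (22.4578, 16.8657) (54, 19.2828) (54, 29.9419)]  |A|=350.2117
8. canonical 6-gon: [(42.4349, 30.9864) (23.9056, 26.1972) (21.3048, 19.1523) (22.4578, 16.8657) (54, 19.2828) (54, 29.9419)]
9. shoelace: 350.2117

Area of P3's cell: 350.2117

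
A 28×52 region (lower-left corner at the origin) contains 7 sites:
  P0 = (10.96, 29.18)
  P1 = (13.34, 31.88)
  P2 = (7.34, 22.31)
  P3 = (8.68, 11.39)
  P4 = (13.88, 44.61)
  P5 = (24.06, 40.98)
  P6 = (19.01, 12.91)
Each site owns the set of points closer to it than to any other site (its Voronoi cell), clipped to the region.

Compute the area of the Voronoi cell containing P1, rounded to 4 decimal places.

1. box [0,28]×[0,52]: [(0, 0) (28, 0) (28, 52) (0, 52)]
2. ⊥bis P1·P0 via (12.15,30.53): [(0, 41.24) (28, 16.5585) (28, 52) (0, 52)]  |A|=646.8207
3. ⊥bis P1·P2 via (10.34,27.095): [(0, 41.24) (28, 16.5585) (28, 52) (0, 52)]  |A|=646.8207
4. ⊥bis P1·P3 via (11.01,21.635): [(0, 41.24) (26.1462, 18.1926) (28, 17.771) (28, 52) (0, 52)]  |A|=645.6969
5. ⊥bis P1·P4 via (13.61,38.245): [(2.8814, 38.7001) (26.1462, 18.1926) (28, 17.771) (28, 37.6346)]  |A|=263.5768
6. ⊥bis P1·P5 via (18.7,36.43): [(17.2919, 38.0888) (2.8814, 38.7001) (26.1462, 18.1926) (28, 17.771) (28, 25.4744)]  |A|=198.4703
7. ⊥bis P1·P6 via (16.175,22.395): [(27.6919, 25.8373) (17.2919, 38.0888) (2.8814, 38.7001) (20.0611, 23.5565)]  |A|=162.4669
8. canonical 4-gon: [(27.6919, 25.8373) (17.2919, 38.0888) (2.8814, 38.7001) (20.0611, 23.5565)]
9. shoelace: 162.4669

Area of P1's cell: 162.4669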